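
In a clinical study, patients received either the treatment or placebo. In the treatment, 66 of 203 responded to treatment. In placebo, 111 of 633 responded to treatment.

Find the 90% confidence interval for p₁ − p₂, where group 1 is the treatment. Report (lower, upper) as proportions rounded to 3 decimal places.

First, p̂₁ = 66/203 = 0.3251; p̂₂ = 111/633 = 0.1754.
The two standard errors are √(0.3251×0.6749/203) = 0.03288 and √(0.1754×0.8246/633) = 0.01512.
Because the samples are independent, SE_diff = √(0.03288² + 0.01512²) = 0.03619.
Using z* = 1.645 for 90%, ME = 1.645 × 0.03619 = 0.05953.
p̂₁ − p̂₂ = 0.1497; interval 0.1497 ± 0.05953 gives (0.090, 0.209).

(0.090, 0.209)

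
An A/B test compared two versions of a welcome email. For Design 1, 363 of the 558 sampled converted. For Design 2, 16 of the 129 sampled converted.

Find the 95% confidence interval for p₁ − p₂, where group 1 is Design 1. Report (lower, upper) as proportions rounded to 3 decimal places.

Sample proportions: 363/558 = 0.6505, 16/129 = 0.1240.
Each SE is √(p̂(1−p̂)/n): √(0.6505·0.3495/558) = 0.02019 and √(0.1240·0.8760/129) = 0.02902.
SE(p̂₁ − p̂₂) = √(SE₁² + SE₂²) = √(0.0004076361 + 0.0008421604) = 0.03535, since the two samples are independent.
At 95% confidence z* = 1.960; margin = 1.960 × 0.03535 = 0.06929.
The difference is 0.6505 − 0.1240 = 0.5265, so the interval is 0.5265 ± 0.06929 = (0.457, 0.596).

(0.457, 0.596)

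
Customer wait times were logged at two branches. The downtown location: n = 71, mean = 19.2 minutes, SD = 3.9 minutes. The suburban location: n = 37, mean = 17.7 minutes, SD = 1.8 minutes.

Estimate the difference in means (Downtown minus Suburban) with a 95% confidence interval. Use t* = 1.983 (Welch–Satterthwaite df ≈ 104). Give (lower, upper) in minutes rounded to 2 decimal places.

(0.41, 2.59)

Per-group SEs: s₁/√n₁ = 3.9/√71 = 0.4628, s₂/√n₂ = 1.8/√37 = 0.2959.
Unpooled SE of the difference: √(0.21418384 + 0.08755681) = 0.5493.
Margin of error = t* · SE = 1.983 × 0.5493 = 1.0893.
x̄₁ − x̄₂ = 19.2 − 17.7 = 1.5000.
CI: 1.5000 ± 1.0893 = (0.41, 2.59).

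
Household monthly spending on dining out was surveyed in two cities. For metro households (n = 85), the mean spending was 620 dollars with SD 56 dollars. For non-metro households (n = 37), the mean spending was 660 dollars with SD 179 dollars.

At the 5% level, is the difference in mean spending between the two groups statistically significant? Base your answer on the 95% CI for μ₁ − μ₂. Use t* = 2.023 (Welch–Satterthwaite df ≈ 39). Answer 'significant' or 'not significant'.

not significant

Per-group SEs: s₁/√n₁ = 56/√85 = 6.0741, s₂/√n₂ = 179/√37 = 29.4274.
Unpooled SE of the difference: √(36.89469081 + 865.97187076) = 30.0477.
Margin of error = t* · SE = 2.023 × 30.0477 = 60.7865.
x̄₁ − x̄₂ = 620 − 660 = -40.0000.
CI: -40.0000 ± 60.7865 = (-100.7865, 20.7865).
The interval (-100.7865, 20.7865) contains 0, so the difference is not significant.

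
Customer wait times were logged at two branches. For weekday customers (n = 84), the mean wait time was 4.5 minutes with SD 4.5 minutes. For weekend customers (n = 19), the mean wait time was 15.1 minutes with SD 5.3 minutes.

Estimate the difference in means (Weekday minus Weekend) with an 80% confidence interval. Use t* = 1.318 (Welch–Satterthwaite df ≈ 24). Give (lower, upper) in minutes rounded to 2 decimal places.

(-12.33, -8.87)

SE₁ = s₁/√n₁ = 4.5/√84 = 0.4910; SE₂ = 5.3/√19 = 1.2159.
Independent samples, unequal variances: SE_diff = √(SE₁² + SE₂²) = √(0.241081 + 1.47841281) = 1.3113.
t* = 1.318, so margin of error = 1.318 × 1.3113 = 1.7283.
Difference in means = 4.5 − 15.1 = -10.6000.
-10.6000 ± 1.7283 → (-12.33, -8.87).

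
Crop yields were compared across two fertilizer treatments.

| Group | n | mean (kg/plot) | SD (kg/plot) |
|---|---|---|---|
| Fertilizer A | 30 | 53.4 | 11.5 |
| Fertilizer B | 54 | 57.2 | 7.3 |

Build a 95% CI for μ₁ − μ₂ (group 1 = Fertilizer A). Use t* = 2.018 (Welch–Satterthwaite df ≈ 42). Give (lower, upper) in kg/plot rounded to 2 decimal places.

Standard errors of each mean: 11.5/√30 = 2.0996 and 7.3/√54 = 0.9934.
SE(x̄₁ − x̄₂) = √(2.0996² + 0.9934²) = 2.3227 for independent samples with unequal variances.
With t* = 2.018, the margin is 2.018 × 2.3227 = 4.6872.
x̄₁ − x̄₂ = 53.4 − 57.2 = -3.8000; the interval is -3.8000 ± 4.6872 = (-8.49, 0.89).

(-8.49, 0.89)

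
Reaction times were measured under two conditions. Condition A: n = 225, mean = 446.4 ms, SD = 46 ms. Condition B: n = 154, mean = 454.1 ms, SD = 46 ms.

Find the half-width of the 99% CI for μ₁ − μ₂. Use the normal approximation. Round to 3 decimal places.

12.393

SE₁ = s₁/√n₁ = 46/√225 = 3.0667; SE₂ = 46/√154 = 3.7068.
Independent samples, unequal variances: SE_diff = √(SE₁² + SE₂²) = √(9.40464889 + 13.74036624) = 4.8109.
z* = 2.576, so margin of error = 2.576 × 4.8109 = 12.3929.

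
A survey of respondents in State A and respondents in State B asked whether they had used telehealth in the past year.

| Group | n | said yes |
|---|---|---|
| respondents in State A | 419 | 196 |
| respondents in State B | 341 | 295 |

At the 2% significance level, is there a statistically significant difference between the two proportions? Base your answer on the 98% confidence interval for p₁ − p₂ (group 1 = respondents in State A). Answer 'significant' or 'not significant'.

significant

First, p̂₁ = 196/419 = 0.4678; p̂₂ = 295/341 = 0.8651.
The two standard errors are √(0.4678×0.5322/419) = 0.02438 and √(0.8651×0.1349/341) = 0.01850.
Because the samples are independent, SE_diff = √(0.02438² + 0.01850²) = 0.03060.
Using z* = 2.326 for 98%, ME = 2.326 × 0.03060 = 0.07118.
p̂₁ − p̂₂ = -0.3973; interval -0.3973 ± 0.07118 gives (-0.46848, -0.32612).
The interval (-0.46848, -0.32612) does not contain 0, so the difference is significant.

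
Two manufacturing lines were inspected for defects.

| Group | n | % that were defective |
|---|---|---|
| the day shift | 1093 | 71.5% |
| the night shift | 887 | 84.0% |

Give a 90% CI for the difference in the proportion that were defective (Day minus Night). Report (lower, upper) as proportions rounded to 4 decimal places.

(-0.1552, -0.0948)

Each SE is √(p̂(1−p̂)/n): √(0.7150·0.2850/1093) = 0.01365 and √(0.8400·0.1600/887) = 0.01231.
SE(p̂₁ − p̂₂) = √(SE₁² + SE₂²) = √(0.0001863225 + 0.0001515361) = 0.01838, since the two samples are independent.
At 90% confidence z* = 1.645; margin = 1.645 × 0.01838 = 0.03024.
The difference is 0.7150 − 0.8400 = -0.1250, so the interval is -0.1250 ± 0.03024 = (-0.1552, -0.0948).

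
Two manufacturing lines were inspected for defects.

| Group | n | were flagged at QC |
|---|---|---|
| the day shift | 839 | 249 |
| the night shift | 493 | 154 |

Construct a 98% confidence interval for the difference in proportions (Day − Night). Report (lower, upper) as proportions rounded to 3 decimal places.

Sample proportions: 249/839 = 0.2968, 154/493 = 0.3124.
Each SE is √(p̂(1−p̂)/n): √(0.2968·0.7032/839) = 0.01577 and √(0.3124·0.6876/493) = 0.02087.
SE(p̂₁ − p̂₂) = √(SE₁² + SE₂²) = √(0.0002486929 + 0.0004355569) = 0.02616, since the two samples are independent.
At 98% confidence z* = 2.326; margin = 2.326 × 0.02616 = 0.06085.
The difference is 0.2968 − 0.3124 = -0.0156, so the interval is -0.0156 ± 0.06085 = (-0.076, 0.045).

(-0.076, 0.045)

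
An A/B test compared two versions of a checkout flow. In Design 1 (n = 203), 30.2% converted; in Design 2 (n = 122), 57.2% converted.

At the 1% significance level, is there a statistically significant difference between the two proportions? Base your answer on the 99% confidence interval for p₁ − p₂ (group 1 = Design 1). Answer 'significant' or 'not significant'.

significant

The two standard errors are √(0.3020×0.6980/203) = 0.03222 and √(0.5720×0.4280/122) = 0.04480.
Because the samples are independent, SE_diff = √(0.03222² + 0.04480²) = 0.05518.
Using z* = 2.576 for 99%, ME = 2.576 × 0.05518 = 0.14214.
p̂₁ − p̂₂ = -0.2700; interval -0.2700 ± 0.14214 gives (-0.41214, -0.12786).
The interval (-0.41214, -0.12786) does not contain 0, so the difference is significant.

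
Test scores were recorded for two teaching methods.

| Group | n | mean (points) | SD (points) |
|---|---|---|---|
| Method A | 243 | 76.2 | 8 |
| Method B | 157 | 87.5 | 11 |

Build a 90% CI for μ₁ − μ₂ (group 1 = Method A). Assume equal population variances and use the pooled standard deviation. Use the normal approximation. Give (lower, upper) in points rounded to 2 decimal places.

(-12.87, -9.73)

Pooled variance s_p² = [242·8² + 156·11²] / (243+157−2) = 86.3417, so s_p = 9.2920.
SE_diff = s_p·√(1/n₁ + 1/n₂) = 9.2920·√(1/243 + 1/157) = 0.9515.
z* = 1.645; margin = 1.645 × 0.9515 = 1.5652.
Difference = 76.2 − 87.5 = -11.3000.
-11.3000 ± 1.5652 → (-12.87, -9.73).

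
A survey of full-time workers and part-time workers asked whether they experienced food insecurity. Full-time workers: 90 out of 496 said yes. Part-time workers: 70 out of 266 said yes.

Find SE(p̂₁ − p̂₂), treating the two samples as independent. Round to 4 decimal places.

0.0321

Sample proportions: 90/496 = 0.1815, 70/266 = 0.2632.
Each SE is √(p̂(1−p̂)/n): √(0.1815·0.8185/496) = 0.01731 and √(0.2632·0.7368/266) = 0.02700.
SE(p̂₁ − p̂₂) = √(SE₁² + SE₂²) = √(0.0002996361 + 0.000729) = 0.03207, since the two samples are independent.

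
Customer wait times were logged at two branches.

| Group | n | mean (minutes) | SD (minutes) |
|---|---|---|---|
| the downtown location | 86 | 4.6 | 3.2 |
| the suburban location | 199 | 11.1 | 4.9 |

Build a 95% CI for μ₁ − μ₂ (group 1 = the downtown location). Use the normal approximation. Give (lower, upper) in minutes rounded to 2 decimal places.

(-7.46, -5.54)

Standard errors of each mean: 3.2/√86 = 0.3451 and 4.9/√199 = 0.3474.
SE(x̄₁ − x̄₂) = √(0.3451² + 0.3474²) = 0.4897 for independent samples with unequal variances.
With z* = 1.960, the margin is 1.960 × 0.4897 = 0.9598.
x̄₁ − x̄₂ = 4.6 − 11.1 = -6.5000; the interval is -6.5000 ± 0.9598 = (-7.46, -5.54).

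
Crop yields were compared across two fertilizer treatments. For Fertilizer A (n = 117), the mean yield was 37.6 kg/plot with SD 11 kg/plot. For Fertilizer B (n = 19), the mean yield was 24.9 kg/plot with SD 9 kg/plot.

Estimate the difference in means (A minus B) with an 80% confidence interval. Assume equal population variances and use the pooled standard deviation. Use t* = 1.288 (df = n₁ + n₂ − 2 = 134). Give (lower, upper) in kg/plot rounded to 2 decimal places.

(9.27, 16.13)

Pooled variance s_p² = [116·11² + 18·9²] / (117+19−2) = 115.6269, so s_p = 10.7530.
SE_diff = s_p·√(1/n₁ + 1/n₂) = 10.7530·√(1/117 + 1/19) = 2.6597.
t* = 1.288; margin = 1.288 × 2.6597 = 3.4257.
Difference = 37.6 − 24.9 = 12.7000.
12.7000 ± 3.4257 → (9.27, 16.13).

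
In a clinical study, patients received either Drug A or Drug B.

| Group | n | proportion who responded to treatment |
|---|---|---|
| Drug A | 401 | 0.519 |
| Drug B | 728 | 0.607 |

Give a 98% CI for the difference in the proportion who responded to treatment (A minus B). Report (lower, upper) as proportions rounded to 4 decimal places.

(-0.1597, -0.0163)

The two standard errors are √(0.5190×0.4810/401) = 0.02495 and √(0.6070×0.3930/728) = 0.01810.
Because the samples are independent, SE_diff = √(0.02495² + 0.01810²) = 0.03082.
Using z* = 2.326 for 98%, ME = 2.326 × 0.03082 = 0.07169.
p̂₁ − p̂₂ = -0.0880; interval -0.0880 ± 0.07169 gives (-0.1597, -0.0163).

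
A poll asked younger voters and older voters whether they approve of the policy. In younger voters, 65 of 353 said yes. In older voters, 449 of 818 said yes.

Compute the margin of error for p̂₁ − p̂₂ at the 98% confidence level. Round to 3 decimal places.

First, p̂₁ = 65/353 = 0.1841; p̂₂ = 449/818 = 0.5489.
The two standard errors are √(0.1841×0.8159/353) = 0.02063 and √(0.5489×0.4511/818) = 0.01740.
Because the samples are independent, SE_diff = √(0.02063² + 0.01740²) = 0.02699.
Using z* = 2.326 for 98%, ME = 2.326 × 0.02699 = 0.06278.

0.063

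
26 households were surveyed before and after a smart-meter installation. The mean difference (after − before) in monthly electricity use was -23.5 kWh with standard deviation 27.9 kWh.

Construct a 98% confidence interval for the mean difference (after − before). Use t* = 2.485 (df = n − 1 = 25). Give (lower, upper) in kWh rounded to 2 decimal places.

(-37.10, -9.90)

This is a matched-pairs design, so SE = s_d/√n = 27.9/√26 = 5.4716.
Margin = 2.485 × 5.4716 = 13.5969; the interval is -23.5 ± 13.5969 = (-37.10, -9.90).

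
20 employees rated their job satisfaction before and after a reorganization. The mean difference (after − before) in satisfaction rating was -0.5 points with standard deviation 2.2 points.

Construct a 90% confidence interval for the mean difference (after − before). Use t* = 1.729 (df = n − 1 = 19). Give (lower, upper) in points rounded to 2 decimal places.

This is a matched-pairs design, so SE = s_d/√n = 2.2/√20 = 0.4919.
Margin = 1.729 × 0.4919 = 0.8505; the interval is -0.5 ± 0.8505 = (-1.35, 0.35).

(-1.35, 0.35)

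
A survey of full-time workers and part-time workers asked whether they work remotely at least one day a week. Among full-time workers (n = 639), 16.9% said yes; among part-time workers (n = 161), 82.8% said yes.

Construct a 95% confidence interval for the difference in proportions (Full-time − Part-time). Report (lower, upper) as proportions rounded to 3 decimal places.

SE₁ = √(p̂₁(1−p̂₁)/n₁) = √(0.1690·0.8310/639) = 0.01482; SE₂ = √(0.8280·0.1720/161) = 0.02974.
Independent samples: SE of the difference = √(SE₁² + SE₂²) = √(0.0002196324 + 0.0008844676) = 0.03323.
z* for 95% confidence is 1.960, so the margin of error is 1.960 × 0.03323 = 0.06513.
Point estimate p̂₁ − p̂₂ = 0.1690 − 0.8280 = -0.6590.
-0.6590 ± 0.06513 → (-0.724, -0.594).

(-0.724, -0.594)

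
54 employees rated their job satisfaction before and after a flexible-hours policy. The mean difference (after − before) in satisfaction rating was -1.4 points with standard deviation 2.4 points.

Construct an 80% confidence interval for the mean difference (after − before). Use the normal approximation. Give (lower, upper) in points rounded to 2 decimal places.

Paired design: SE = s_d/√n = 2.4/√54 = 0.3266.
z* = 1.282; margin of error = 1.282 × 0.3266 = 0.4187.
-1.4 ± 0.4187 → (-1.82, -0.98).

(-1.82, -0.98)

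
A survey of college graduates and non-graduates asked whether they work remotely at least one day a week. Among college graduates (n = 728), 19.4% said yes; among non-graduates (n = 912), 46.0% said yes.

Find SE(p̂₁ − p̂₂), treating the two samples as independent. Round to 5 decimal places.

0.02207

The two standard errors are √(0.1940×0.8060/728) = 0.01466 and √(0.4600×0.5400/912) = 0.01650.
Because the samples are independent, SE_diff = √(0.01466² + 0.01650²) = 0.02207.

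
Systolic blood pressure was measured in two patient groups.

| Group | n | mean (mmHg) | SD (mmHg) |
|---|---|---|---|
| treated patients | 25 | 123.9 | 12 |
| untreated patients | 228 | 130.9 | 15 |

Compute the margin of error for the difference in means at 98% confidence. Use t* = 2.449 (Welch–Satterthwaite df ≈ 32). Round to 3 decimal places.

6.361

Standard errors of each mean: 12/√25 = 2.4000 and 15/√228 = 0.9934.
SE(x̄₁ − x̄₂) = √(2.4000² + 0.9934²) = 2.5975 for independent samples with unequal variances.
With t* = 2.449, the margin is 2.449 × 2.5975 = 6.3613.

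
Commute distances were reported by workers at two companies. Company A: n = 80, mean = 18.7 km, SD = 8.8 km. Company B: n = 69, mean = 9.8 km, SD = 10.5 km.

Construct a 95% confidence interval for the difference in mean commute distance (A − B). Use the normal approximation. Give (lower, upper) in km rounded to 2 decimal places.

Per-group SEs: s₁/√n₁ = 8.8/√80 = 0.9839, s₂/√n₂ = 10.5/√69 = 1.2641.
Unpooled SE of the difference: √(0.96805921 + 1.59794881) = 1.6019.
Margin of error = z* · SE = 1.960 × 1.6019 = 3.1397.
x̄₁ − x̄₂ = 18.7 − 9.8 = 8.9000.
CI: 8.9000 ± 3.1397 = (5.76, 12.04).

(5.76, 12.04)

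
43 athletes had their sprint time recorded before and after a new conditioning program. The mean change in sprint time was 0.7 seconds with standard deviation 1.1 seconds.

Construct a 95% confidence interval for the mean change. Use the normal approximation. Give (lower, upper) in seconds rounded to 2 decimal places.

This is a matched-pairs design, so SE = s_d/√n = 1.1/√43 = 0.1677.
Margin = 1.960 × 0.1677 = 0.3287; the interval is 0.7 ± 0.3287 = (0.37, 1.03).

(0.37, 1.03)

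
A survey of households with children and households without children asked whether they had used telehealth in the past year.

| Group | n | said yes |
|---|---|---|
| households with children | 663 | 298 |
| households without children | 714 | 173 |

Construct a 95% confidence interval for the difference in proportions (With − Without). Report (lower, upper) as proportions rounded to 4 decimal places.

(0.1580, 0.2564)

p̂₁ = 298/663 = 0.4495 and p̂₂ = 173/714 = 0.2423.
SE₁ = √(p̂₁(1−p̂₁)/n₁) = √(0.4495·0.5505/663) = 0.01932; SE₂ = √(0.2423·0.7577/714) = 0.01604.
Independent samples: SE of the difference = √(SE₁² + SE₂²) = √(0.0003732624 + 0.0002572816) = 0.02511.
z* for 95% confidence is 1.960, so the margin of error is 1.960 × 0.02511 = 0.04922.
Point estimate p̂₁ − p̂₂ = 0.4495 − 0.2423 = 0.2072.
0.2072 ± 0.04922 → (0.1580, 0.2564).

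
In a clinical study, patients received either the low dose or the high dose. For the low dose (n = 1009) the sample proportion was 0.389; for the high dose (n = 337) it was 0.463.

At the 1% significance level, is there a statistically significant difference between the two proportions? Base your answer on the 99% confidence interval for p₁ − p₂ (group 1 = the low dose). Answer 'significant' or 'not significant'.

not significant

SE₁ = √(p̂₁(1−p̂₁)/n₁) = √(0.3890·0.6110/1009) = 0.01535; SE₂ = √(0.4630·0.5370/337) = 0.02716.
Independent samples: SE of the difference = √(SE₁² + SE₂²) = √(0.0002356225 + 0.0007376656) = 0.03120.
z* for 99% confidence is 2.576, so the margin of error is 2.576 × 0.03120 = 0.08037.
Point estimate p̂₁ − p̂₂ = 0.3890 − 0.4630 = -0.0740.
-0.0740 ± 0.08037 → (-0.15437, 0.00637).
The interval (-0.15437, 0.00637) contains 0, so the difference is not significant.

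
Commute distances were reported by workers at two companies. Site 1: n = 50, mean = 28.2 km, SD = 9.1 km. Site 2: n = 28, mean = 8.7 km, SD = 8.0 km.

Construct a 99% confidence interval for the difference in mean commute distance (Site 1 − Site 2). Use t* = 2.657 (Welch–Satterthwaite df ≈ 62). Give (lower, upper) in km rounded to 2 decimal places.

Standard errors of each mean: 9.1/√50 = 1.2869 and 8.0/√28 = 1.5119.
SE(x̄₁ − x̄₂) = √(1.2869² + 1.5119²) = 1.9854 for independent samples with unequal variances.
With t* = 2.657, the margin is 2.657 × 1.9854 = 5.2752.
x̄₁ − x̄₂ = 28.2 − 8.7 = 19.5000; the interval is 19.5000 ± 5.2752 = (14.22, 24.78).

(14.22, 24.78)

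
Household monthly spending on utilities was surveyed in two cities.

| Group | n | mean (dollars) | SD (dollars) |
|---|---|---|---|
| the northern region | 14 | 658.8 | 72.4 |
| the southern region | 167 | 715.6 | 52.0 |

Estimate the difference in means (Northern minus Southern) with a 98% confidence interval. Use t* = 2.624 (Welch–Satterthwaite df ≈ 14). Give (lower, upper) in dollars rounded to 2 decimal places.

SE₁ = s₁/√n₁ = 72.4/√14 = 19.3497; SE₂ = 52.0/√167 = 4.0239.
Independent samples, unequal variances: SE_diff = √(SE₁² + SE₂²) = √(374.41089009 + 16.19177121) = 19.7637.
t* = 2.624, so margin of error = 2.624 × 19.7637 = 51.8599.
Difference in means = 658.8 − 715.6 = -56.8000.
-56.8000 ± 51.8599 → (-108.66, -4.94).

(-108.66, -4.94)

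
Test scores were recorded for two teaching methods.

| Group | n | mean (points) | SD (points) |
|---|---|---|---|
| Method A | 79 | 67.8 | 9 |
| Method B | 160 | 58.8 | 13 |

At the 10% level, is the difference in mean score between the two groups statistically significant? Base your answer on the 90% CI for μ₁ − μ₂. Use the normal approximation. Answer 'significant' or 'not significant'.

significant

Per-group SEs: s₁/√n₁ = 9/√79 = 1.0126, s₂/√n₂ = 13/√160 = 1.0277.
Unpooled SE of the difference: √(1.02535876 + 1.05616729) = 1.4427.
Margin of error = z* · SE = 1.645 × 1.4427 = 2.3732.
x̄₁ − x̄₂ = 67.8 − 58.8 = 9.0000.
CI: 9.0000 ± 2.3732 = (6.6268, 11.3732).
The interval (6.6268, 11.3732) does not contain 0, so the difference is significant.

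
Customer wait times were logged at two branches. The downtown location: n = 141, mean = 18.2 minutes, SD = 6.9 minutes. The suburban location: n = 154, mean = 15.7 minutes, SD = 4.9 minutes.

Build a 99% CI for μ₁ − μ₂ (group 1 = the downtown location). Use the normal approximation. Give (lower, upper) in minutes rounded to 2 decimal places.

Per-group SEs: s₁/√n₁ = 6.9/√141 = 0.5811, s₂/√n₂ = 4.9/√154 = 0.3949.
Unpooled SE of the difference: √(0.33767721 + 0.15594601) = 0.7026.
Margin of error = z* · SE = 2.576 × 0.7026 = 1.8099.
x̄₁ − x̄₂ = 18.2 − 15.7 = 2.5000.
CI: 2.5000 ± 1.8099 = (0.69, 4.31).

(0.69, 4.31)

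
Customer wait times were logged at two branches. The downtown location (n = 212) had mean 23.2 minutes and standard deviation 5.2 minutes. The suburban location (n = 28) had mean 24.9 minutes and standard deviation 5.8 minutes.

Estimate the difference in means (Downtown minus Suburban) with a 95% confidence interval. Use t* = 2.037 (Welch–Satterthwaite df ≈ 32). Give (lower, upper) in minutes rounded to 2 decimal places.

(-4.05, 0.65)

SE₁ = s₁/√n₁ = 5.2/√212 = 0.3571; SE₂ = 5.8/√28 = 1.0961.
Independent samples, unequal variances: SE_diff = √(SE₁² + SE₂²) = √(0.12752041 + 1.20143521) = 1.1528.
t* = 2.037, so margin of error = 2.037 × 1.1528 = 2.3483.
Difference in means = 23.2 − 24.9 = -1.7000.
-1.7000 ± 2.3483 → (-4.05, 0.65).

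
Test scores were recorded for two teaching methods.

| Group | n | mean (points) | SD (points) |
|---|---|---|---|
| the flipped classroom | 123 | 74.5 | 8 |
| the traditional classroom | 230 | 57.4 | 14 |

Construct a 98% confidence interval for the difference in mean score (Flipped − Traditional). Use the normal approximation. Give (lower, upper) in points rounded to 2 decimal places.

(14.38, 19.82)

SE₁ = s₁/√n₁ = 8/√123 = 0.7213; SE₂ = 14/√230 = 0.9231.
Independent samples, unequal variances: SE_diff = √(SE₁² + SE₂²) = √(0.52027369 + 0.85211361) = 1.1715.
z* = 2.326, so margin of error = 2.326 × 1.1715 = 2.7249.
Difference in means = 74.5 − 57.4 = 17.1000.
17.1000 ± 2.7249 → (14.38, 19.82).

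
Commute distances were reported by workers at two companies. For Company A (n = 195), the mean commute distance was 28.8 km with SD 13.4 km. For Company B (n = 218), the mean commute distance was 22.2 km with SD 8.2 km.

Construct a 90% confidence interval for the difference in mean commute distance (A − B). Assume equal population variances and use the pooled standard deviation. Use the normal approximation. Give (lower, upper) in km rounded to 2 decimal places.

s_p = √[((n₁−1)s₁² + (n₂−1)s₂²)/(n₁+n₂−2)] = √[(194·13.4² + 217·8.2²)/411] = 10.9662.
SE = 10.9662·√(1/195 + 1/218) = 1.0809.
With z* = 1.645, margin = 1.645 × 1.0809 = 1.7781.
x̄₁ − x̄₂ = 28.8 − 22.2 = 6.6000; interval 6.6000 ± 1.7781 = (4.82, 8.38).

(4.82, 8.38)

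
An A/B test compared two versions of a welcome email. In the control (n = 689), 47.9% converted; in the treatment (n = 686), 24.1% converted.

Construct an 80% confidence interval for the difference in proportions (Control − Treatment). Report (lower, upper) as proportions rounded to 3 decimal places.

Each SE is √(p̂(1−p̂)/n): √(0.4790·0.5210/689) = 0.01903 and √(0.2410·0.7590/686) = 0.01633.
SE(p̂₁ − p̂₂) = √(SE₁² + SE₂²) = √(0.0003621409 + 0.0002666689) = 0.02508, since the two samples are independent.
At 80% confidence z* = 1.282; margin = 1.282 × 0.02508 = 0.03215.
The difference is 0.4790 − 0.2410 = 0.2380, so the interval is 0.2380 ± 0.03215 = (0.206, 0.270).

(0.206, 0.270)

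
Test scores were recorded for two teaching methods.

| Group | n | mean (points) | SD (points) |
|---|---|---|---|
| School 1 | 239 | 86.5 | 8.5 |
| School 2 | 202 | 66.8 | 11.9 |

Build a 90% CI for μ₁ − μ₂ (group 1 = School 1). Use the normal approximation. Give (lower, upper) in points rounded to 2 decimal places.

(18.05, 21.35)

Per-group SEs: s₁/√n₁ = 8.5/√239 = 0.5498, s₂/√n₂ = 11.9/√202 = 0.8373.
Unpooled SE of the difference: √(0.30228004 + 0.70107129) = 1.0017.
Margin of error = z* · SE = 1.645 × 1.0017 = 1.6478.
x̄₁ − x̄₂ = 86.5 − 66.8 = 19.7000.
CI: 19.7000 ± 1.6478 = (18.05, 21.35).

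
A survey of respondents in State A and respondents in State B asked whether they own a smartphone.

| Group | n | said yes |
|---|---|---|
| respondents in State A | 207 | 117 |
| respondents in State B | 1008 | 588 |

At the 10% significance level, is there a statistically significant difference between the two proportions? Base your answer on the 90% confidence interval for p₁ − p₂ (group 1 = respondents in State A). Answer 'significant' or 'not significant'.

not significant

First, p̂₁ = 117/207 = 0.5652; p̂₂ = 588/1008 = 0.5833.
The two standard errors are √(0.5652×0.4348/207) = 0.03446 and √(0.5833×0.4167/1008) = 0.01553.
Because the samples are independent, SE_diff = √(0.03446² + 0.01553²) = 0.03780.
Using z* = 1.645 for 90%, ME = 1.645 × 0.03780 = 0.06218.
p̂₁ − p̂₂ = -0.0181; interval -0.0181 ± 0.06218 gives (-0.08028, 0.04408).
The interval (-0.08028, 0.04408) contains 0, so the difference is not significant.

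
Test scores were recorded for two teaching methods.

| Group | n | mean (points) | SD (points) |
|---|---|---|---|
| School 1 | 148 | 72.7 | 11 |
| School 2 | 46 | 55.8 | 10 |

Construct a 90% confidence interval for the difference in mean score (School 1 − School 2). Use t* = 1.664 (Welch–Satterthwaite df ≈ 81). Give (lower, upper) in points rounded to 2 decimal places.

Standard errors of each mean: 11/√148 = 0.9042 and 10/√46 = 1.4744.
SE(x̄₁ − x̄₂) = √(0.9042² + 1.4744²) = 1.7296 for independent samples with unequal variances.
With t* = 1.664, the margin is 1.664 × 1.7296 = 2.8781.
x̄₁ − x̄₂ = 72.7 − 55.8 = 16.9000; the interval is 16.9000 ± 2.8781 = (14.02, 19.78).

(14.02, 19.78)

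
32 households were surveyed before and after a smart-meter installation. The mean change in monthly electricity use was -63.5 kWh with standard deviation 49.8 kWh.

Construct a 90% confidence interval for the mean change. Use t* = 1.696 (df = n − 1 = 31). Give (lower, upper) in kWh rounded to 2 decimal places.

(-78.43, -48.57)

Paired design: SE = s_d/√n = 49.8/√32 = 8.8035.
t* = 1.696; margin of error = 1.696 × 8.8035 = 14.9307.
-63.5 ± 14.9307 → (-78.43, -48.57).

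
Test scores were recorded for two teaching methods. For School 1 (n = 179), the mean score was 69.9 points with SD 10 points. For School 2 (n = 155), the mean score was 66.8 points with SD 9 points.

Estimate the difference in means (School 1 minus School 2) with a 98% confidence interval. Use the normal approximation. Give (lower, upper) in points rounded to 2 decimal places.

Standard errors of each mean: 10/√179 = 0.7474 and 9/√155 = 0.7229.
SE(x̄₁ − x̄₂) = √(0.7474² + 0.7229²) = 1.0398 for independent samples with unequal variances.
With z* = 2.326, the margin is 2.326 × 1.0398 = 2.4186.
x̄₁ − x̄₂ = 69.9 − 66.8 = 3.1000; the interval is 3.1000 ± 2.4186 = (0.68, 5.52).

(0.68, 5.52)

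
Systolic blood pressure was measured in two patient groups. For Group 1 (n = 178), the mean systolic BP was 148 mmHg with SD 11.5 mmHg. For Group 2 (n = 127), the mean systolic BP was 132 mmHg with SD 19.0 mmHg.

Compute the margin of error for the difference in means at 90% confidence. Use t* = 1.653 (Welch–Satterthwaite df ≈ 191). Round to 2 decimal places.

Standard errors of each mean: 11.5/√178 = 0.8620 and 19.0/√127 = 1.6860.
SE(x̄₁ − x̄₂) = √(0.8620² + 1.6860²) = 1.8936 for independent samples with unequal variances.
With t* = 1.653, the margin is 1.653 × 1.8936 = 3.1301.

3.13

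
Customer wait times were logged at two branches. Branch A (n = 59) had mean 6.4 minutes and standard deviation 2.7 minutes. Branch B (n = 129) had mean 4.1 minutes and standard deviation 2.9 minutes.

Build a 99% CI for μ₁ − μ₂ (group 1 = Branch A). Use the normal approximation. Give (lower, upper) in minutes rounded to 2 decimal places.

(1.18, 3.42)

Standard errors of each mean: 2.7/√59 = 0.3515 and 2.9/√129 = 0.2553.
SE(x̄₁ − x̄₂) = √(0.3515² + 0.2553²) = 0.4344 for independent samples with unequal variances.
With z* = 2.576, the margin is 2.576 × 0.4344 = 1.1190.
x̄₁ − x̄₂ = 6.4 − 4.1 = 2.3000; the interval is 2.3000 ± 1.1190 = (1.18, 3.42).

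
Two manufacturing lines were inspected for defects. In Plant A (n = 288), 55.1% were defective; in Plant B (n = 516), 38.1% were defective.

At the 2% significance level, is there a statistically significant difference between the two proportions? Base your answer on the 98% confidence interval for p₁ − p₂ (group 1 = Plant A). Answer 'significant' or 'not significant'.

Each SE is √(p̂(1−p̂)/n): √(0.5510·0.4490/288) = 0.02931 and √(0.3810·0.6190/516) = 0.02138.
SE(p̂₁ − p̂₂) = √(SE₁² + SE₂²) = √(0.0008590761 + 0.0004571044) = 0.03628, since the two samples are independent.
At 98% confidence z* = 2.326; margin = 2.326 × 0.03628 = 0.08439.
The difference is 0.5510 − 0.3810 = 0.1700, so the interval is 0.1700 ± 0.08439 = (0.08561, 0.25439).
The interval (0.08561, 0.25439) does not contain 0, so the difference is significant.

significant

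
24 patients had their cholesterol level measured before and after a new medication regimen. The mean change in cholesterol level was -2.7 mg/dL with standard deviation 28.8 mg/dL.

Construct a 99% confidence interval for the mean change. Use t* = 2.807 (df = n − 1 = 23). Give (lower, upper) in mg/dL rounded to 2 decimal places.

This is a matched-pairs design, so SE = s_d/√n = 28.8/√24 = 5.8788.
Margin = 2.807 × 5.8788 = 16.5018; the interval is -2.7 ± 16.5018 = (-19.20, 13.80).

(-19.20, 13.80)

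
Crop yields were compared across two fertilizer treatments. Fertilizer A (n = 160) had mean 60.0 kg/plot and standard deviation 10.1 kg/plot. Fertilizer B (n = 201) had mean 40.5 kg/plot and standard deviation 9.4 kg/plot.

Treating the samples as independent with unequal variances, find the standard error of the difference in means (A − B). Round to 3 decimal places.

Standard errors of each mean: 10.1/√160 = 0.7985 and 9.4/√201 = 0.6630.
SE(x̄₁ − x̄₂) = √(0.7985² + 0.6630²) = 1.0379 for independent samples with unequal variances.

1.038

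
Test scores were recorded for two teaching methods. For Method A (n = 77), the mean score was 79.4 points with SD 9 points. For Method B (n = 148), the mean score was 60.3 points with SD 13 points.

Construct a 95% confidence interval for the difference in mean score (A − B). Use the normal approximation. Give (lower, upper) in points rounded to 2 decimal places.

Standard errors of each mean: 9/√77 = 1.0256 and 13/√148 = 1.0686.
SE(x̄₁ − x̄₂) = √(1.0256² + 1.0686²) = 1.4811 for independent samples with unequal variances.
With z* = 1.960, the margin is 1.960 × 1.4811 = 2.9030.
x̄₁ − x̄₂ = 79.4 − 60.3 = 19.1000; the interval is 19.1000 ± 2.9030 = (16.20, 22.00).

(16.20, 22.00)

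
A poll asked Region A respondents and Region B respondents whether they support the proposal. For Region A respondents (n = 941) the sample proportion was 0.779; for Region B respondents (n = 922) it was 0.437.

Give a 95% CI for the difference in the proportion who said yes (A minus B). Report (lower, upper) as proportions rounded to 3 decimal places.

(0.300, 0.384)

The two standard errors are √(0.7790×0.2210/941) = 0.01353 and √(0.4370×0.5630/922) = 0.01634.
Because the samples are independent, SE_diff = √(0.01353² + 0.01634²) = 0.02121.
Using z* = 1.960 for 95%, ME = 1.960 × 0.02121 = 0.04157.
p̂₁ − p̂₂ = 0.3420; interval 0.3420 ± 0.04157 gives (0.300, 0.384).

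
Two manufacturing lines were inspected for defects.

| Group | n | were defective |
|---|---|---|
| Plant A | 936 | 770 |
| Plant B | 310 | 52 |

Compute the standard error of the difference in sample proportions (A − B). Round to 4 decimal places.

p̂₁ = 770/936 = 0.8226 and p̂₂ = 52/310 = 0.1677.
SE₁ = √(p̂₁(1−p̂₁)/n₁) = √(0.8226·0.1774/936) = 0.01249; SE₂ = √(0.1677·0.8323/310) = 0.02122.
Independent samples: SE of the difference = √(SE₁² + SE₂²) = √(0.0001560001 + 0.0004502884) = 0.02462.

0.0246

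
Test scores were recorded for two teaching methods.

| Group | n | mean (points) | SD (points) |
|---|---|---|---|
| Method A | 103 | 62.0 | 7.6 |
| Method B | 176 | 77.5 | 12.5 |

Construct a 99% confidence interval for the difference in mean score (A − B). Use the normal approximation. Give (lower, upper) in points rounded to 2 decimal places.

(-18.60, -12.40)

SE₁ = s₁/√n₁ = 7.6/√103 = 0.7489; SE₂ = 12.5/√176 = 0.9422.
Independent samples, unequal variances: SE_diff = √(SE₁² + SE₂²) = √(0.56085121 + 0.88774084) = 1.2036.
z* = 2.576, so margin of error = 2.576 × 1.2036 = 3.1005.
Difference in means = 62.0 − 77.5 = -15.5000.
-15.5000 ± 3.1005 → (-18.60, -12.40).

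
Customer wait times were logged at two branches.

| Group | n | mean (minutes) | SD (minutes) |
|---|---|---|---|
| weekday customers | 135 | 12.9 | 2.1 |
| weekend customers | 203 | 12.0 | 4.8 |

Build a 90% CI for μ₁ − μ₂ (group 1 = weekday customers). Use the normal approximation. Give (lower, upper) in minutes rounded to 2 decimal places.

SE₁ = s₁/√n₁ = 2.1/√135 = 0.1807; SE₂ = 4.8/√203 = 0.3369.
Independent samples, unequal variances: SE_diff = √(SE₁² + SE₂²) = √(0.03265249 + 0.11350161) = 0.3823.
z* = 1.645, so margin of error = 1.645 × 0.3823 = 0.6289.
Difference in means = 12.9 − 12.0 = 0.9000.
0.9000 ± 0.6289 → (0.27, 1.53).

(0.27, 1.53)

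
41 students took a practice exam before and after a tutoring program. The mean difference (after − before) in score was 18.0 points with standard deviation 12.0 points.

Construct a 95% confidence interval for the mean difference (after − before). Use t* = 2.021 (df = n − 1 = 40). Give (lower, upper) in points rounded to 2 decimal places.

(14.21, 21.79)

This is a matched-pairs design, so SE = s_d/√n = 12.0/√41 = 1.8741.
Margin = 2.021 × 1.8741 = 3.7876; the interval is 18.0 ± 3.7876 = (14.21, 21.79).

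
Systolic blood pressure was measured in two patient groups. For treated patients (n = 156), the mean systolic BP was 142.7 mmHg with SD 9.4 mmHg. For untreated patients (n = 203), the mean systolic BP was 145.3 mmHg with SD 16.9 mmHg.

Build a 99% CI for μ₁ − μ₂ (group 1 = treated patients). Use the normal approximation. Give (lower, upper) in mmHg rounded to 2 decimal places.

(-6.22, 1.02)

Standard errors of each mean: 9.4/√156 = 0.7526 and 16.9/√203 = 1.1861.
SE(x̄₁ − x̄₂) = √(0.7526² + 1.1861²) = 1.4047 for independent samples with unequal variances.
With z* = 2.576, the margin is 2.576 × 1.4047 = 3.6185.
x̄₁ − x̄₂ = 142.7 − 145.3 = -2.6000; the interval is -2.6000 ± 3.6185 = (-6.22, 1.02).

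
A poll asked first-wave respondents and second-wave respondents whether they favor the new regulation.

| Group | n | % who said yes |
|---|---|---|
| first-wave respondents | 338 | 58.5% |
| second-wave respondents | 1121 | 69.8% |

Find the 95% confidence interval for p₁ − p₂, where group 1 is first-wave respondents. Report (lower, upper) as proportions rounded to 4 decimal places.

The two standard errors are √(0.5850×0.4150/338) = 0.02680 and √(0.6980×0.3020/1121) = 0.01371.
Because the samples are independent, SE_diff = √(0.02680² + 0.01371²) = 0.03010.
Using z* = 1.960 for 95%, ME = 1.960 × 0.03010 = 0.05900.
p̂₁ − p̂₂ = -0.1130; interval -0.1130 ± 0.05900 gives (-0.1720, -0.0540).

(-0.1720, -0.0540)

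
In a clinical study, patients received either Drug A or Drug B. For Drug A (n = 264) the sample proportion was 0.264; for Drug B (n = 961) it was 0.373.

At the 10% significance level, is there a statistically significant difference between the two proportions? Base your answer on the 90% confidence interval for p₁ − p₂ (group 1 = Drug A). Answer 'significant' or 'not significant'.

Each SE is √(p̂(1−p̂)/n): √(0.2640·0.7360/264) = 0.02713 and √(0.3730·0.6270/961) = 0.01560.
SE(p̂₁ − p̂₂) = √(SE₁² + SE₂²) = √(0.0007360369 + 0.00024336) = 0.03130, since the two samples are independent.
At 90% confidence z* = 1.645; margin = 1.645 × 0.03130 = 0.05149.
The difference is 0.2640 − 0.3730 = -0.1090, so the interval is -0.1090 ± 0.05149 = (-0.16049, -0.05751).
The interval (-0.16049, -0.05751) does not contain 0, so the difference is significant.

significant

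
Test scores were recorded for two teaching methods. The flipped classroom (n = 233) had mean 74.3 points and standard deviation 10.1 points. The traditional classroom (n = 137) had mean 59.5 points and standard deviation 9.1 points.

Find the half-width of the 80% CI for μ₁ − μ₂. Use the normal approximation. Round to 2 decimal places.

Standard errors of each mean: 10.1/√233 = 0.6617 and 9.1/√137 = 0.7775.
SE(x̄₁ − x̄₂) = √(0.6617² + 0.7775²) = 1.0210 for independent samples with unequal variances.
With z* = 1.282, the margin is 1.282 × 1.0210 = 1.3089.

1.31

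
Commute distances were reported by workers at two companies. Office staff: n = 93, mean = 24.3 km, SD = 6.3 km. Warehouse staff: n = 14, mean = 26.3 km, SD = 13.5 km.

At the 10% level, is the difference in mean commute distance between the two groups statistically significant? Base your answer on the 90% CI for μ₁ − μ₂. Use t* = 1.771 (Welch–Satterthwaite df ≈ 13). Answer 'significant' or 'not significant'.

Per-group SEs: s₁/√n₁ = 6.3/√93 = 0.6533, s₂/√n₂ = 13.5/√14 = 3.6080.
Unpooled SE of the difference: √(0.42680089 + 13.017664) = 3.6667.
Margin of error = t* · SE = 1.771 × 3.6667 = 6.4937.
x̄₁ − x̄₂ = 24.3 − 26.3 = -2.0000.
CI: -2.0000 ± 6.4937 = (-8.4937, 4.4937).
The interval (-8.4937, 4.4937) contains 0, so the difference is not significant.

not significant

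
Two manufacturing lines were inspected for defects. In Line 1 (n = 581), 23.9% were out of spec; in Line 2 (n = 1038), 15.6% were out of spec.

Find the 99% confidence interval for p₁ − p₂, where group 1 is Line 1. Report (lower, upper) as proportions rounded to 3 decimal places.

The two standard errors are √(0.2390×0.7610/581) = 0.01769 and √(0.1560×0.8440/1038) = 0.01126.
Because the samples are independent, SE_diff = √(0.01769² + 0.01126²) = 0.02097.
Using z* = 2.576 for 99%, ME = 2.576 × 0.02097 = 0.05402.
p̂₁ − p̂₂ = 0.0830; interval 0.0830 ± 0.05402 gives (0.029, 0.137).

(0.029, 0.137)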